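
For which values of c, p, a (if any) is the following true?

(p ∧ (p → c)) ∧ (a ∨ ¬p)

c=T; p=T; a=T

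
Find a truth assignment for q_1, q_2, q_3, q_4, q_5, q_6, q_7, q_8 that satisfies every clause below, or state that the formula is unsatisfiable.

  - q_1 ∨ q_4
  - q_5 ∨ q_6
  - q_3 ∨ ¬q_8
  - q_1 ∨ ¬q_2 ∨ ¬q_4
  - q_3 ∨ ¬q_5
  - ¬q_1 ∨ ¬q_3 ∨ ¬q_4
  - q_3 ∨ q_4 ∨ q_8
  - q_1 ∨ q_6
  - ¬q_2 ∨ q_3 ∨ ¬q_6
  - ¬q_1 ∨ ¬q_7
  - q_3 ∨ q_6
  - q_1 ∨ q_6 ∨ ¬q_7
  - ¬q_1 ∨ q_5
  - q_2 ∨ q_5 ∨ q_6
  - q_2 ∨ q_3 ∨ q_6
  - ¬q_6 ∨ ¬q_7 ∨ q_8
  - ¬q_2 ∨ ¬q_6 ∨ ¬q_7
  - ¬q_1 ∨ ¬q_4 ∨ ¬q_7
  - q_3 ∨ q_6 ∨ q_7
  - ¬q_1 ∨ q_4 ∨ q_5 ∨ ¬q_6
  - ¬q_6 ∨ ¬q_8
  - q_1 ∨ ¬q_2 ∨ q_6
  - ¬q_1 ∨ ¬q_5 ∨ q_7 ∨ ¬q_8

Set q_1 = True.
  then (¬q_1 ∨ ¬q_7) forces q_7 = False.
  then (¬q_1 ∨ q_5) forces q_5 = True.
  then (¬q_1 ∨ ¬q_5 ∨ q_7 ∨ ¬q_8) forces q_8 = False.
  then (q_3 ∨ ¬q_5) forces q_3 = True.
  then (¬q_1 ∨ ¬q_3 ∨ ¬q_4) forces q_4 = False.
Set q_2 = False.
Set q_6 = False.
All clauses satisfied.

q_1 = True, q_2 = False, q_3 = True, q_4 = False, q_5 = True, q_6 = False, q_7 = False, q_8 = False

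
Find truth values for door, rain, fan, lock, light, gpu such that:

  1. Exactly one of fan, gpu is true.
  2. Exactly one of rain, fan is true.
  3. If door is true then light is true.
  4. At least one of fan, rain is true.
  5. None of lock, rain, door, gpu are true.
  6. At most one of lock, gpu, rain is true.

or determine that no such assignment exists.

door=F; rain=F; fan=T; lock=F; light=F; gpu=F

  (1) {fan, gpu}: 1 true — exactly one ✓
  (2) {rain, fan}: 1 true — exactly one ✓
  (3) door=F ⇒ light: vacuous ✓
  (4) {fan, rain}: 1 true — at least one ✓
  (5) {lock, rain, door, gpu}: 0 true — none ✓
  (6) {lock, gpu, rain}: 0 true — at most one ✓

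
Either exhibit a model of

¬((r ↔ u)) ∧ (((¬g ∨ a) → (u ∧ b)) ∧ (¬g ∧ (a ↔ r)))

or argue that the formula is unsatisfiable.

u: True, b: True, g: False, r: False, a: False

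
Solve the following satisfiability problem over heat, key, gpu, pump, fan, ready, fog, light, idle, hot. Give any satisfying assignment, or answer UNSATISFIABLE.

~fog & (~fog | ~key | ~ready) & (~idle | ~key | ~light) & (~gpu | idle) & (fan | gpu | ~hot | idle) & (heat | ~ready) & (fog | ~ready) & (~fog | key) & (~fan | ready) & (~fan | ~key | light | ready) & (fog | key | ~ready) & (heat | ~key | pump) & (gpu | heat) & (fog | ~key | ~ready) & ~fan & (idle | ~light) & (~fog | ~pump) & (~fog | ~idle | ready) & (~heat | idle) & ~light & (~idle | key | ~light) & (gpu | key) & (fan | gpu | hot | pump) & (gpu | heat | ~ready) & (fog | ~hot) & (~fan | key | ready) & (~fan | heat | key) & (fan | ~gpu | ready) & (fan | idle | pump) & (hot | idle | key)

heat = True; key = True; gpu = False; pump = True; fan = False; ready = False; fog = False; light = False; idle = True; hot = False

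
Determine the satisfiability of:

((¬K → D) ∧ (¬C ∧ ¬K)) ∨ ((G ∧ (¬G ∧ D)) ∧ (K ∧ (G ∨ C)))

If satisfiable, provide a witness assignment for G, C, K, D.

G = True, C = False, K = False, D = True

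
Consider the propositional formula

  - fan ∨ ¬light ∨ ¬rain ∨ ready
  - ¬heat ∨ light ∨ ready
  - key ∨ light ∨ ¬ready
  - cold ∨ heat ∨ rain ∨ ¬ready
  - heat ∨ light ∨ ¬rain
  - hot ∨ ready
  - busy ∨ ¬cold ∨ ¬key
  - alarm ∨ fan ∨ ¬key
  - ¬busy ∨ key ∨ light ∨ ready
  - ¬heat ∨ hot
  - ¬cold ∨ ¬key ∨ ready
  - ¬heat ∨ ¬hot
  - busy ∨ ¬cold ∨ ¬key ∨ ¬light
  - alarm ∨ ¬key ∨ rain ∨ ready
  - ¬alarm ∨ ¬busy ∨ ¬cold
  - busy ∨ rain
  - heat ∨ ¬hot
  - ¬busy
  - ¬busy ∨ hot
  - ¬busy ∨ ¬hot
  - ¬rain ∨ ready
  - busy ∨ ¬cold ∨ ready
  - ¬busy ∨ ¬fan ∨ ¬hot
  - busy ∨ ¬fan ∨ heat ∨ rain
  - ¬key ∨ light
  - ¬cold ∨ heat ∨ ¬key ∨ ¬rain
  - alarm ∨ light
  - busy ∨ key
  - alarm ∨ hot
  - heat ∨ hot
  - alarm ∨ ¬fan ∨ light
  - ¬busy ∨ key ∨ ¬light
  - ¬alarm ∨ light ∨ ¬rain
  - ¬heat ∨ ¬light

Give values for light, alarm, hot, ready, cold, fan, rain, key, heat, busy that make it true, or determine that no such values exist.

Case heat = True:
  (¬heat ∨ hot) forces hot = True.
  Clause (¬heat ∨ ¬hot) is falsified — contradiction.
Case heat = False:
  (heat ∨ ¬hot) forces hot = False.
  Clause (heat ∨ hot) is falsified — contradiction.
Both cases fail, so the formula is unsatisfiable.

Unsatisfiable — no assignment works.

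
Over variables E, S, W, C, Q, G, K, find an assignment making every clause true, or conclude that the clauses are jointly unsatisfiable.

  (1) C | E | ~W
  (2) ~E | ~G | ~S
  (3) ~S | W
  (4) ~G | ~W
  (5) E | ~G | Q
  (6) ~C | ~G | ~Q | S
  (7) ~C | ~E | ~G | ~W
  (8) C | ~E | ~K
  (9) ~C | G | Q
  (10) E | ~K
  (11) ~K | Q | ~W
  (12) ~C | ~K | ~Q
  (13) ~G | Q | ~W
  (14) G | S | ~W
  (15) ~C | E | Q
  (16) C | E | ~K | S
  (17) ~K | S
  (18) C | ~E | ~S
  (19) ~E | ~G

E=F, S=F, W=F, C=F, Q=T, G=F, K=F

Set E = False.
  then (E | ~K) forces K = False.
Set S = False.
Set W = False.
Set C = False.
Set Q = True.
Set G = False.
All clauses satisfied.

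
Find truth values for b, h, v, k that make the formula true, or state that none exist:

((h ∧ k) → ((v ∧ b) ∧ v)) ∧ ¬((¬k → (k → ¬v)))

The conjunct ¬((¬k → (k → ¬v))) is unsatisfiable on its own:
  v=F, k=F: evaluates to False.
  v=F, k=T: evaluates to False.
  v=T, k=F: evaluates to False.
  v=T, k=T: evaluates to False.
So the whole conjunction is unsatisfiable.

Unsatisfiable — no assignment works.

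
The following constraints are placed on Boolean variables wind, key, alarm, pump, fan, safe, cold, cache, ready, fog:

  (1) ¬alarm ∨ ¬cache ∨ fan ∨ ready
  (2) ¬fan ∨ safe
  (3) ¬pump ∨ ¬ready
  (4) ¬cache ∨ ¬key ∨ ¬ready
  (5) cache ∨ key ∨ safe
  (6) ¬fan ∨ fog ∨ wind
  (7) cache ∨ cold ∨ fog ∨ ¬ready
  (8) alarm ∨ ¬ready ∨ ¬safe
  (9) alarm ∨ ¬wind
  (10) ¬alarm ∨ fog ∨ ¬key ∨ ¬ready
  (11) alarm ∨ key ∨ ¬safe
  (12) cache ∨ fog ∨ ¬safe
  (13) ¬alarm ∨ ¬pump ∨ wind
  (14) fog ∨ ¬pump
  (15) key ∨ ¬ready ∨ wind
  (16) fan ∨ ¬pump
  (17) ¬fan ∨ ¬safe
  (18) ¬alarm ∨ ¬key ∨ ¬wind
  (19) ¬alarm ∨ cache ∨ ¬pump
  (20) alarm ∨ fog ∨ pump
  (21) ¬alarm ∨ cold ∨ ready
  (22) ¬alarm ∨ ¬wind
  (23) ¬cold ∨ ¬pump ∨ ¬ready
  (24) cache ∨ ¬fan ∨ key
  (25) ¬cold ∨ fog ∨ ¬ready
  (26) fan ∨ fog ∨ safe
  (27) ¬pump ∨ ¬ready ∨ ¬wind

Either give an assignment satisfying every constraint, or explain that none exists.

Try wind = True:
  (alarm ∨ ¬wind) forces alarm = True.
  clause (¬alarm ∨ ¬wind) is falsified — backtrack.
So wind = False.
Set key = False.
  then (key ∨ ¬ready ∨ wind) forces ready = False.
Set alarm = True.
  then (¬alarm ∨ ¬pump ∨ wind) forces pump = False.
  then (¬alarm ∨ cold ∨ ready) forces cold = True.
Set fan = False.
  then (¬alarm ∨ ¬cache ∨ fan ∨ ready) forces cache = False.
  then (cache ∨ key ∨ safe) forces safe = True.
  then (cache ∨ fog ∨ ¬safe) forces fog = True.
All clauses satisfied.

wind: False, key: False, alarm: True, pump: False, fan: False, safe: True, cold: True, cache: False, ready: False, fog: True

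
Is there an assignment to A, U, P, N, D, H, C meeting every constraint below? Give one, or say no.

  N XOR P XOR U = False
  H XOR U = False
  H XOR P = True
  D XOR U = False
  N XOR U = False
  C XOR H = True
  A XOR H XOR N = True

A=T, U=T, P=F, N=T, D=T, H=T, C=F

N XOR P XOR U = T XOR F XOR T = False ✓
H XOR U = T XOR T = False ✓
H XOR P = T XOR F = True ✓
D XOR U = T XOR T = False ✓
N XOR U = T XOR T = False ✓
C XOR H = F XOR T = True ✓
A XOR H XOR N = T XOR T XOR T = True ✓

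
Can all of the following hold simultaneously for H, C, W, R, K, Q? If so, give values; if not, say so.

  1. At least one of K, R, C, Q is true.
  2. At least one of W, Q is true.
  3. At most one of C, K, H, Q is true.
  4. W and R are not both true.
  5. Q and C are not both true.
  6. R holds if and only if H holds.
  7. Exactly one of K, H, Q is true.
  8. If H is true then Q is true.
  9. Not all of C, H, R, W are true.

H=F; C=F; W=T; R=F; K=T; Q=F

  (1) {K, R, C, Q}: 1 true — at least one ✓
  (2) {W, Q}: 1 true — at least one ✓
  (3) {C, K, H, Q}: 1 true — at most one ✓
  (4) W=T, R=F — not both ✓
  (5) Q=F, C=F — not both ✓
  (6) R=F, H=F — same ✓
  (7) {K, H, Q}: 1 true — exactly one ✓
  (8) H=F ⇒ Q: vacuous ✓
  (9) {C, H, R, W}: 1/4 true — not all ✓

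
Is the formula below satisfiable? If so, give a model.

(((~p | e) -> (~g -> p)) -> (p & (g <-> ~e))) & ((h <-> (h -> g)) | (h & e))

p: True; h: True; e: False; g: True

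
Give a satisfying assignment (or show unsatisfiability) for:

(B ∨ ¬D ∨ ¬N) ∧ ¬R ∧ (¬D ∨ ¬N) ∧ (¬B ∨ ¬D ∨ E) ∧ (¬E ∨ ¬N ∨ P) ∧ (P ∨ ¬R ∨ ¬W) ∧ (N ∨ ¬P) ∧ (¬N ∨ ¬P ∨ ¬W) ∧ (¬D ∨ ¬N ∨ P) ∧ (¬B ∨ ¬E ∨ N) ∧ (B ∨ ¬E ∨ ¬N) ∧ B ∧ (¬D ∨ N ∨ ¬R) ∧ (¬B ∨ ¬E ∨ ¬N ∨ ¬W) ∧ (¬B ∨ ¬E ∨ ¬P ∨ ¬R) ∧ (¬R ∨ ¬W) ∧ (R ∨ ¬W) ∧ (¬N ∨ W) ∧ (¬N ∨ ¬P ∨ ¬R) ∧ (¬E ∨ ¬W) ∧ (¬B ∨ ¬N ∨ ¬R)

Unit clause (¬R) forces R = False.
Unit clause (B) forces B = True.
In (R ∨ ¬W) only ¬W is left, so W = False.
In (¬N ∨ W) only ¬N is left, so N = False.
In (N ∨ ¬P) only ¬P is left, so P = False.
In (¬B ∨ ¬E ∨ N) only ¬E is left, so E = False.
In (¬B ∨ ¬D ∨ E) only ¬D is left, so D = False.
All clauses satisfied.

N = False; W = False; E = False; D = False; P = False; B = True; R = False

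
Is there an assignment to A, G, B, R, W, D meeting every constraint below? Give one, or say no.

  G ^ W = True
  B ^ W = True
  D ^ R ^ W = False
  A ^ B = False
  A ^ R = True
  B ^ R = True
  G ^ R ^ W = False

A=F, G=F, B=F, R=T, W=T, D=F

G ^ W = F ^ T = True ✓
B ^ W = F ^ T = True ✓
D ^ R ^ W = F ^ T ^ T = False ✓
A ^ B = F ^ F = False ✓
A ^ R = F ^ T = True ✓
B ^ R = F ^ T = True ✓
G ^ R ^ W = F ^ T ^ T = False ✓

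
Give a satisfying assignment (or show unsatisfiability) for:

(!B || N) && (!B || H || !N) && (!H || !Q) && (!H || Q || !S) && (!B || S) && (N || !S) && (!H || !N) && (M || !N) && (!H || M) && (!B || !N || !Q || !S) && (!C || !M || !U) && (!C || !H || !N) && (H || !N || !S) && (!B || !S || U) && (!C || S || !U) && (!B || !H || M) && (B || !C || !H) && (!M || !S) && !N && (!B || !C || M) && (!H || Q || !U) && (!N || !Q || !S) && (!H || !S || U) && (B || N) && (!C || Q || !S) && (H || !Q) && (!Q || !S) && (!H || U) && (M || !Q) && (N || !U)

Case N = True:
  Clause (!N) is falsified — contradiction.
Case N = False:
  (!B || N) forces B = False.
  Clause (B || N) is falsified — contradiction.
Both cases fail, so the formula is unsatisfiable.

Unsatisfiable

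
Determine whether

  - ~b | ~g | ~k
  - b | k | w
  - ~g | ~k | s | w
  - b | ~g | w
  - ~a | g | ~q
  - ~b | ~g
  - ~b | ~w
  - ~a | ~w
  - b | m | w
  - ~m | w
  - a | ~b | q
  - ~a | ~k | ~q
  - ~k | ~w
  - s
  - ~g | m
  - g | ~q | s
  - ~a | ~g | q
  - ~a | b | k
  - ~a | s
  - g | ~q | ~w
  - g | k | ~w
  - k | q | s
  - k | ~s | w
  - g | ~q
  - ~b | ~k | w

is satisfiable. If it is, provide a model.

m = True; s = True; q = False; k = False; b = False; w = True; g = True; a = False

Unit clause (s) forces s = True.
Set m = True.
  then (~m | w) forces w = True.
  then (~k | ~w) forces k = False.
  then (g | k | ~w) forces g = True.
  then (~b | ~g) forces b = False.
  then (~a | ~w) forces a = False.
Set q = False.
All clauses satisfied.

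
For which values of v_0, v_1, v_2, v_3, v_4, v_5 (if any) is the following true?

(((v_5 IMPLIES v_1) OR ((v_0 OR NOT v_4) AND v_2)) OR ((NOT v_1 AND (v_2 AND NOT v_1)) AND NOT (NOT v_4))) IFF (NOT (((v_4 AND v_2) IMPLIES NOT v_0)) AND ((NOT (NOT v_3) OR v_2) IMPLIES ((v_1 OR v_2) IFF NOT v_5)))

v_0=T, v_1=F, v_2=F, v_3=T, v_4=T, v_5=T

  (((v_5 IMPLIES v_1) OR ((v_0 OR NOT v_4) AND v_2)) OR ((NOT v_1 AND (v_2 AND NOT v_1)) AND NOT (NOT v_4))) IFF (NOT (((v_4 AND v_2) IMPLIES NOT v_0)) AND ((NOT (NOT v_3) OR v_2) IMPLIES ((v_1 OR v_2) IFF NOT v_5))) = True
    ((v_5 IMPLIES v_1) OR ((v_0 OR NOT v_4) AND v_2)) OR ((NOT v_1 AND (v_2 AND NOT v_1)) AND NOT (NOT v_4)) = False
      (v_5 IMPLIES v_1) OR ((v_0 OR NOT v_4) AND v_2) = False
        v_5 IMPLIES v_1 = False
        (v_0 OR NOT v_4) AND v_2 = False
          v_0 OR NOT v_4 = True
            NOT v_4 = False
      (NOT v_1 AND (v_2 AND NOT v_1)) AND NOT (NOT v_4) = False
        NOT v_1 AND (v_2 AND NOT v_1) = False
          NOT v_1 = True
          v_2 AND NOT v_1 = False
            NOT v_1 = True
        NOT (NOT v_4) = True
          NOT v_4 = False
    NOT (((v_4 AND v_2) IMPLIES NOT v_0)) AND ((NOT (NOT v_3) OR v_2) IMPLIES ((v_1 OR v_2) IFF NOT v_5)) = False
      NOT (((v_4 AND v_2) IMPLIES NOT v_0)) = False
        (v_4 AND v_2) IMPLIES NOT v_0 = True
          v_4 AND v_2 = False
          NOT v_0 = False
      (NOT (NOT v_3) OR v_2) IMPLIES ((v_1 OR v_2) IFF NOT v_5) = True
        NOT (NOT v_3) OR v_2 = True
          NOT (NOT v_3) = True
            NOT v_3 = False
        (v_1 OR v_2) IFF NOT v_5 = True
          v_1 OR v_2 = False
          NOT v_5 = False
The formula evaluates to True.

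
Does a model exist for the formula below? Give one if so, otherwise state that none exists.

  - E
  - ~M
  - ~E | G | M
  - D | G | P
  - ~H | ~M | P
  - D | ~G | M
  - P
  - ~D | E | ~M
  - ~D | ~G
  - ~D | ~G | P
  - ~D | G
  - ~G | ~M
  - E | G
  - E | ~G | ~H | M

UNSATISFIABLE

Case M = True:
  Clause (~M) is falsified — contradiction.
Case M = False:
  (E) forces E = True.
  (~E | G | M) forces G = True.
  (D | ~G | M) forces D = True.
  Clause (~D | ~G) is falsified — contradiction.
Both cases fail, so the formula is unsatisfiable.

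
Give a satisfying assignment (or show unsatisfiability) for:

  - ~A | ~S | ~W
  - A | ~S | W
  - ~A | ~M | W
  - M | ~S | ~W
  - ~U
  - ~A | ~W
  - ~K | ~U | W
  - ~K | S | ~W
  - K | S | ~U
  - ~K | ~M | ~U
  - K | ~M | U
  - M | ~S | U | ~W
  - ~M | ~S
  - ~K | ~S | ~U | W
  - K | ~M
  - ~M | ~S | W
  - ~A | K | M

K = True, A = False, M = True, W = False, U = False, S = False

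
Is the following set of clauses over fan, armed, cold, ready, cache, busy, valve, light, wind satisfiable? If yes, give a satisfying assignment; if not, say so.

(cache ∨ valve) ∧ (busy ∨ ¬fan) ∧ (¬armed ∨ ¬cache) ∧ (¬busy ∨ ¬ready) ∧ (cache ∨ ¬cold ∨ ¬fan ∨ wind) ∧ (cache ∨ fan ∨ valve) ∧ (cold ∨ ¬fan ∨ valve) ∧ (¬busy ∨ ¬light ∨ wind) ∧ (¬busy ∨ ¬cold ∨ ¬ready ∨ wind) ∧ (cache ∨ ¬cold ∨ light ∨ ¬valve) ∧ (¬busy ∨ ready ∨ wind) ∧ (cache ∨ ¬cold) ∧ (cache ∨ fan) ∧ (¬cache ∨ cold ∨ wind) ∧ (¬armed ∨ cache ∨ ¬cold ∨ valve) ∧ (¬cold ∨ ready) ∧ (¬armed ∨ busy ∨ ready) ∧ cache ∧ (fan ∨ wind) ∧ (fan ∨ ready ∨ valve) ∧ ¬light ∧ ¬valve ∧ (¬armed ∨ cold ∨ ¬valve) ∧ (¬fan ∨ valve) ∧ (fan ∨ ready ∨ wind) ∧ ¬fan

Unit clause (cache) forces cache = True.
Unit clause (¬light) forces light = False.
Unit clause (¬valve) forces valve = False.
In (¬fan ∨ valve) only ¬fan is left, so fan = False.
In (¬armed ∨ ¬cache) only ¬armed is left, so armed = False.
In (fan ∨ wind) only wind is left, so wind = True.
In (fan ∨ ready ∨ valve) only ready is left, so ready = True.
In (¬busy ∨ ¬ready) only ¬busy is left, so busy = False.
Set cold = False.
All clauses satisfied.

fan: False; armed: False; cold: False; ready: True; cache: True; busy: False; valve: False; light: False; wind: True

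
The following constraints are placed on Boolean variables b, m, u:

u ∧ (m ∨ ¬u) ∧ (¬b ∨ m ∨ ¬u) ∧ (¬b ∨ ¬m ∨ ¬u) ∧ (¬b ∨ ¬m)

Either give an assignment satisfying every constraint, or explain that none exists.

b: False; m: True; u: True

Unit clause (u) forces u = True.
In (m ∨ ¬u) only m is left, so m = True.
In (¬b ∨ ¬m ∨ ¬u) only ¬b is left, so b = False.
Check each clause:
  (u): u holds.
  (m ∨ ¬u): m holds.
  (¬b ∨ m ∨ ¬u): ¬b holds.
  (¬b ∨ ¬m ∨ ¬u): ¬b holds.
  (¬b ∨ ¬m): ¬b holds.
All clauses satisfied.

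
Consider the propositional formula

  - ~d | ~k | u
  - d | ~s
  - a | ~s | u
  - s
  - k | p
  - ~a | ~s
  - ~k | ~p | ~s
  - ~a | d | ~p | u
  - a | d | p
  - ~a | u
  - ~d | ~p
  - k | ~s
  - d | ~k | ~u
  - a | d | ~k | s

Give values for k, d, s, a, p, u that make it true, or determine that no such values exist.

Unit clause (s) forces s = True.
In (~a | ~s) only ~a is left, so a = False.
In (k | ~s) only k is left, so k = True.
In (d | ~s) only d is left, so d = True.
In (a | ~s | u) only u is left, so u = True.
In (~k | ~p | ~s) only ~p is left, so p = False.
All clauses satisfied.

k = True, d = True, s = True, a = False, p = False, u = True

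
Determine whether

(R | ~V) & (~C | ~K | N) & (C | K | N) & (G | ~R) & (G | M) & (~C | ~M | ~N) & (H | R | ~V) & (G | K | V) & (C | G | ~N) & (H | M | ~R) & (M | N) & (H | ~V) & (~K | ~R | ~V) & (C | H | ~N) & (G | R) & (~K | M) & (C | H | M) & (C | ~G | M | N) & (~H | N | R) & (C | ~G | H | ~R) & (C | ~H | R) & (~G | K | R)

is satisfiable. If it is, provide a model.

Set M = True.
Set H = True.
Set R = True.
  then (G | ~R) forces G = True.
Set N = False.
Set K = True.
  then (~C | ~K | N) forces C = False.
  then (~K | ~R | ~V) forces V = False.
All clauses satisfied.

M=T; H=T; R=T; N=F; K=T; C=F; G=T; V=F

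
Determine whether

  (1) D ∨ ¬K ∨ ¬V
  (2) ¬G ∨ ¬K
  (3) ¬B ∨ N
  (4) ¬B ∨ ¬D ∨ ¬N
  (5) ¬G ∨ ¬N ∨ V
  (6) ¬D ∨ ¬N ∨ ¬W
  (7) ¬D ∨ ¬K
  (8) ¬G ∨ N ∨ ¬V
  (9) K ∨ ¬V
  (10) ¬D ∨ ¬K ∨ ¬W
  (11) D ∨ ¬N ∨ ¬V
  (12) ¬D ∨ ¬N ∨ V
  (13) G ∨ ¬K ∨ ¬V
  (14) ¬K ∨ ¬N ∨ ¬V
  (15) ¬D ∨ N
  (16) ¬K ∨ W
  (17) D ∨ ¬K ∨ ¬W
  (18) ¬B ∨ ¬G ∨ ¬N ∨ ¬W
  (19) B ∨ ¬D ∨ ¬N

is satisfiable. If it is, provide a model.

Try K = True:
  (¬G ∨ ¬K) forces G = False.
  (¬D ∨ ¬K) forces D = False.
  (D ∨ ¬K ∨ ¬V) forces V = False.
  (¬K ∨ W) forces W = True.
  clause (D ∨ ¬K ∨ ¬W) is falsified — backtrack.
So K = False.
  then (K ∨ ¬V) forces V = False.
Set N = False.
  then (¬B ∨ N) forces B = False.
  then (¬D ∨ N) forces D = False.
Set W = True.
Set G = True.
All clauses satisfied.

K: False; N: False; B: False; V: False; W: True; G: True; D: False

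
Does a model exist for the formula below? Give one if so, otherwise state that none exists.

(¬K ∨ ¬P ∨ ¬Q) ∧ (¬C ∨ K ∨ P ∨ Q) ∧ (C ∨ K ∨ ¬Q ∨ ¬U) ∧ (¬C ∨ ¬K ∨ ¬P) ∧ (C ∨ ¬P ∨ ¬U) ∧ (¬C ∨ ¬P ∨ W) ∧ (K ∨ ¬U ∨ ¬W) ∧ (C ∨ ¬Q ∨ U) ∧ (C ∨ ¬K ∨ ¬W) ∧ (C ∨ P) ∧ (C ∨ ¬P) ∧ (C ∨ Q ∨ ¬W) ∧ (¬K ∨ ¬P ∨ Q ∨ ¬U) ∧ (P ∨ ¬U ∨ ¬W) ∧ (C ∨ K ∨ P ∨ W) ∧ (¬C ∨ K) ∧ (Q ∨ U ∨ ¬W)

Set W = False.
Set U = True.
Set Q = False.
Set C = True.
  then (¬C ∨ ¬P ∨ W) forces P = False.
  then (¬C ∨ K) forces K = True.
All clauses satisfied.

W: False, U: True, Q: False, C: True, K: True, P: False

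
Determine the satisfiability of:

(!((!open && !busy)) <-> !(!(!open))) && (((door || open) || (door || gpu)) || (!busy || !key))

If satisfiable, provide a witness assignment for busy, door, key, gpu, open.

busy = True; door = True; key = True; gpu = False; open = False

  !((!open && !busy)) <-> !(!(!open)) = True
    !((!open && !busy)) = True
      !open && !busy = False
        !open = True
        !busy = False
    !(!(!open)) = True
      !(!open) = False
        !open = True
  ((door || open) || (door || gpu)) || (!busy || !key) = True
    (door || open) || (door || gpu) = True
      door || open = True
      door || gpu = True
    !busy || !key = False
      !busy = False
      !key = False
Both conjuncts True, so the formula holds.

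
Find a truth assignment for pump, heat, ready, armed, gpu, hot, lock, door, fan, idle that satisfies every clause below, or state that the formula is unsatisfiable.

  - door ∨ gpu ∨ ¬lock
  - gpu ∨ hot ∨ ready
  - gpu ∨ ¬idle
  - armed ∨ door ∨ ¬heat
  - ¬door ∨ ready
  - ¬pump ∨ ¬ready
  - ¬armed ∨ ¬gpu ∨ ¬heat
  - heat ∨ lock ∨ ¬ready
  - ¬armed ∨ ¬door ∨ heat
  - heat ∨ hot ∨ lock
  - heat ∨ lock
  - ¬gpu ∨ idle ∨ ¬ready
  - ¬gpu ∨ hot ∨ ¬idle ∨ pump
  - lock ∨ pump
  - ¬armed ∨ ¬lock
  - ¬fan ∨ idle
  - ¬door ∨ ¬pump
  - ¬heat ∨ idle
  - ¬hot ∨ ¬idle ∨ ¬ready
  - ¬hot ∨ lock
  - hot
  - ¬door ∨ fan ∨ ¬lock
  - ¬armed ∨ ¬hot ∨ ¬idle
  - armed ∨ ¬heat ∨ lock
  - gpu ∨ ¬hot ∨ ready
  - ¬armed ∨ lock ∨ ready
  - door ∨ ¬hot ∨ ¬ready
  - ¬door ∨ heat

pump=F; heat=F; ready=F; armed=F; gpu=T; hot=T; lock=T; door=F; fan=F; idle=T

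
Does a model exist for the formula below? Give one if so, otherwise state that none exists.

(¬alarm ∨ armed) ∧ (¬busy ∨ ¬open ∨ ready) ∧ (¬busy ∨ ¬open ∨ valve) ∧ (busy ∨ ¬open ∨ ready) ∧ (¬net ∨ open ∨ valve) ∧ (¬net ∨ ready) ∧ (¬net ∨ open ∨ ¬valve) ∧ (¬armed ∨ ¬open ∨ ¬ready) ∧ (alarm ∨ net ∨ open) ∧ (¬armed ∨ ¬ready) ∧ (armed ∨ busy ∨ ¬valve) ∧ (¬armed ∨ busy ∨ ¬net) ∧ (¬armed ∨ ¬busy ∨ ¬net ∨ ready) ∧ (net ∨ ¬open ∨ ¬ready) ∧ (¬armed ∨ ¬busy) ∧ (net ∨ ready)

armed: False, alarm: False, ready: True, open: True, net: True, busy: True, valve: True

Try armed = True:
  (¬armed ∨ ¬ready) forces ready = False.
  (¬net ∨ ready) forces net = False.
  clause (net ∨ ready) is falsified — backtrack.
So armed = False.
  then (¬alarm ∨ armed) forces alarm = False.
Try ready = False:
  (¬net ∨ ready) forces net = False.
  clause (net ∨ ready) is falsified — backtrack.
So ready = True.
Set open = True.
  then (net ∨ ¬open ∨ ¬ready) forces net = True.
Set busy = True.
  then (¬busy ∨ ¬open ∨ valve) forces valve = True.
All clauses satisfied.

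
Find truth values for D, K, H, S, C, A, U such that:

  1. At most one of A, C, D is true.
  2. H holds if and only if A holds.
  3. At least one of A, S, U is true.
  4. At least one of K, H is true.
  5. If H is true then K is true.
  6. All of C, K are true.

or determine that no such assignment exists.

D=F, K=T, H=F, S=F, C=T, A=F, U=T

  (1) {A, C, D}: 1 true — at most one ✓
  (2) H=F, A=F — same ✓
  (3) {A, S, U}: 1 true — at least one ✓
  (4) {K, H}: 1 true — at least one ✓
  (5) H=F ⇒ K: vacuous ✓
  (6) {C, K}: all 2 true ✓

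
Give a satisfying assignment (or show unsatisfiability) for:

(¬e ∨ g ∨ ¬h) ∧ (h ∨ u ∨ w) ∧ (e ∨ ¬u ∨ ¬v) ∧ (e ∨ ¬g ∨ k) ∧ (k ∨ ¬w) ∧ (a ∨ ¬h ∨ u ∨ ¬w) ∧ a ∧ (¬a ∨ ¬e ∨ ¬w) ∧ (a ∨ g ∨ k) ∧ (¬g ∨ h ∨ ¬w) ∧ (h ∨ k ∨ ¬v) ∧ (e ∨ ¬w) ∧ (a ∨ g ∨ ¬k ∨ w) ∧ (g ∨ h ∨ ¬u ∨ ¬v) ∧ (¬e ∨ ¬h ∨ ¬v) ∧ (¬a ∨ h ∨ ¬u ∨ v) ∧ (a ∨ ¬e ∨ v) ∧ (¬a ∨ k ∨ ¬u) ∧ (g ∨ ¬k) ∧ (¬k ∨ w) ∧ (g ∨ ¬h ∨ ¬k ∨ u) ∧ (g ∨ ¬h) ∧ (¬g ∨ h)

w=F; v=F; g=T; u=F; h=T; e=T; k=F; a=T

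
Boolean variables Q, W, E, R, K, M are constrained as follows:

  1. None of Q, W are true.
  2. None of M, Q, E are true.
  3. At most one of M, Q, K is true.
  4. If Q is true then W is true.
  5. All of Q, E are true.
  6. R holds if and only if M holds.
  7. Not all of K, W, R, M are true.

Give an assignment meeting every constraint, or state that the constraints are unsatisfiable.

The formula is unsatisfiable.

Case Q = True:
  Constraint (1) is violated (Q=T) — contradiction.
Case Q = False:
  Constraint (5) is violated (Q=F) — contradiction.
Both cases fail — unsatisfiable.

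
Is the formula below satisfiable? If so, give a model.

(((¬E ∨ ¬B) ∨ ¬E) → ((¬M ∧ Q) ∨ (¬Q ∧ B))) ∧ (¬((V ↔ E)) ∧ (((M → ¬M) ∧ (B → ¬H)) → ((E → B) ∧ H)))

H: True, V: True, B: True, Q: True, E: False, M: False

  ((¬E ∨ ¬B) ∨ ¬E) → ((¬M ∧ Q) ∨ (¬Q ∧ B)) = True
    (¬E ∨ ¬B) ∨ ¬E = True
      ¬E ∨ ¬B = True
        ¬E = True
        ¬B = False
      ¬E = True
    (¬M ∧ Q) ∨ (¬Q ∧ B) = True
      ¬M ∧ Q = True
        ¬M = True
      ¬Q ∧ B = False
        ¬Q = False
  ¬((V ↔ E)) ∧ (((M → ¬M) ∧ (B → ¬H)) → ((E → B) ∧ H)) = True
    ¬((V ↔ E)) = True
      V ↔ E = False
    ((M → ¬M) ∧ (B → ¬H)) → ((E → B) ∧ H) = True
      (M → ¬M) ∧ (B → ¬H) = False
        M → ¬M = True
          ¬M = True
        B → ¬H = False
          ¬H = False
      (E → B) ∧ H = True
        E → B = True
Both conjuncts True, so the formula holds.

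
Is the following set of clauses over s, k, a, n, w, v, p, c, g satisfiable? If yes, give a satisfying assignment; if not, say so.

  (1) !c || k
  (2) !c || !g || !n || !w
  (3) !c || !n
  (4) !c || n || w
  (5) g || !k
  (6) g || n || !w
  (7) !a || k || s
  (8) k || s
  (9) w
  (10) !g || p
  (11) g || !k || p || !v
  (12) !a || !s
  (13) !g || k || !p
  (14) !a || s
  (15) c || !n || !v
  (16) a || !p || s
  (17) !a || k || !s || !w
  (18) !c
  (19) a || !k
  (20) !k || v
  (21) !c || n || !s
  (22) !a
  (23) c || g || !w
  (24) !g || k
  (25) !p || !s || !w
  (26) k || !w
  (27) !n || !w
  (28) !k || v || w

Case a = True:
  Clause (!a) is falsified — contradiction.
Case a = False:
  (w) forces w = True.
  (!c) forces c = False.
  (a || !k) forces k = False.
  Clause (k || !w) is falsified — contradiction.
Both cases fail, so the formula is unsatisfiable.

UNSATISFIABLE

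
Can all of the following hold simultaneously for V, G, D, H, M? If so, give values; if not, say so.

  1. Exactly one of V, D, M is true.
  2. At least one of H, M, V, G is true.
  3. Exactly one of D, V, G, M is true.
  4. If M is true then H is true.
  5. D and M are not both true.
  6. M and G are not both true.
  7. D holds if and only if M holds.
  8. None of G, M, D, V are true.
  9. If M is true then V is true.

Unsatisfiable — no assignment works.

Case D = True:
  Constraint (8) is violated (D=T) — contradiction.
Case D = False:
  (7) with D=F forces M = False.
  (1) with D=F, M=F forces V = True.
  Constraint (8) is violated (V=T) — contradiction.
Both cases fail — unsatisfiable.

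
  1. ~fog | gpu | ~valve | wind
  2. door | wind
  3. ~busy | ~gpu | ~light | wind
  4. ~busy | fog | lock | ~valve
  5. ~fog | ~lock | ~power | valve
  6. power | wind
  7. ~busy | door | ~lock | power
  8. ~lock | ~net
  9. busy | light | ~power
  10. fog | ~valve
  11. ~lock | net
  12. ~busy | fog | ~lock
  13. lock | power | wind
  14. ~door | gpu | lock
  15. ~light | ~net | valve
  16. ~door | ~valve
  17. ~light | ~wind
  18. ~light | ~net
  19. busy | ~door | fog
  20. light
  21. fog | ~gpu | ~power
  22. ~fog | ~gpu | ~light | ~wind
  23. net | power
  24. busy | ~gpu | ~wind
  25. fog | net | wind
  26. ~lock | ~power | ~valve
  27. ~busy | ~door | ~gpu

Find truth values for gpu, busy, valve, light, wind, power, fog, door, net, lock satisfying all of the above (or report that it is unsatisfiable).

gpu = True, busy = False, valve = False, light = True, wind = False, power = True, fog = True, door = True, net = False, lock = False

Unit clause (light) forces light = True.
In (~light | ~wind) only ~wind is left, so wind = False.
In (~light | ~net) only ~net is left, so net = False.
In (net | power) only power is left, so power = True.
In (fog | net | wind) only fog is left, so fog = True.
In (door | wind) only door is left, so door = True.
In (~lock | net) only ~lock is left, so lock = False.
In (~door | gpu | lock) only gpu is left, so gpu = True.
In (~door | ~valve) only ~valve is left, so valve = False.
In (~busy | ~door | ~gpu) only ~busy is left, so busy = False.
All clauses satisfied.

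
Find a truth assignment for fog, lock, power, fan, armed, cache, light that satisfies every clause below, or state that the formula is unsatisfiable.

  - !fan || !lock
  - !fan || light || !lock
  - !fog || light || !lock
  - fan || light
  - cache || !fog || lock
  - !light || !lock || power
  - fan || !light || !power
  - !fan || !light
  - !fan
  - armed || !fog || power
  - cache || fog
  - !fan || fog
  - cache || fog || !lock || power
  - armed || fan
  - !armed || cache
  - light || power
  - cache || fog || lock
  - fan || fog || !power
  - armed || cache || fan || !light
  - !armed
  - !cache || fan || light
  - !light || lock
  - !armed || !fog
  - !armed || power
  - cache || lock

Case armed = True:
  Clause (!armed) is falsified — contradiction.
Case armed = False:
  (!fan) forces fan = False.
  Clause (armed || fan) is falsified — contradiction.
Both cases fail, so the formula is unsatisfiable.

The formula is unsatisfiable.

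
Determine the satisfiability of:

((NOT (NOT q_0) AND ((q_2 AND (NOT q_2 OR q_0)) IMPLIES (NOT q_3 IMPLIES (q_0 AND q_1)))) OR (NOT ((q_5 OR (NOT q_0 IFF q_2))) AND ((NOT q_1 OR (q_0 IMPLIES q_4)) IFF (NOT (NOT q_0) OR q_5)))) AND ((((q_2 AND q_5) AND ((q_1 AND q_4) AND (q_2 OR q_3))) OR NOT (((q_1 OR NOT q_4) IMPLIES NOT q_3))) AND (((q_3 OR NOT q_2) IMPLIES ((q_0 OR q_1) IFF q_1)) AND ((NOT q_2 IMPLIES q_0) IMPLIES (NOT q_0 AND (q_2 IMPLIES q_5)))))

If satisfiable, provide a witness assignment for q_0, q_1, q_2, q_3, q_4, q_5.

Unsatisfiable

Case q_0 = True: the conjunct (NOT q_2 IMPLIES q_0) IMPLIES (NOT q_0 AND (q_2 IMPLIES q_5)) becomes (NOT q_2 IMPLIES True) IMPLIES (False AND (q_2 IMPLIES q_5)) = False.
Case q_0 = False: the formula simplifies to (NOT ((q_5 OR q_2)) AND q_5) AND ((((q_2 AND q_5) AND ((q_1 AND q_4) AND (q_2 OR q_3))) OR NOT (((q_1 OR NOT q_4) IMPLIES NOT q_3))) AND (((q_3 OR NOT q_2) IMPLIES (q_1 IFF q_1)) AND (q_2 IMPLIES (q_2 IMPLIES q_5)))).
  q_5 = True: the conjunct NOT ((q_5 OR q_2)) becomes NOT ((True OR q_2)) = False.
  q_5 = False: the conjunct q_5 is False.
Both cases fail — unsatisfiable.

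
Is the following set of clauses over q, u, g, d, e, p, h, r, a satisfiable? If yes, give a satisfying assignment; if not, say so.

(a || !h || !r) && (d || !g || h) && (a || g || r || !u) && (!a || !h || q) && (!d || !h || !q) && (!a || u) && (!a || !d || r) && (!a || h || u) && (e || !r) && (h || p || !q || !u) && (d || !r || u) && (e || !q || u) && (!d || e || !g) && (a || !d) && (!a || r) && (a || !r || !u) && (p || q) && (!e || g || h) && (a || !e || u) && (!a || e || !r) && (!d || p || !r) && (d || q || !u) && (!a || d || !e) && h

Unit clause (h) forces h = True.
Set q = False.
  then (!a || !h || q) forces a = False.
  then (a || !d) forces d = False.
  then (p || q) forces p = True.
  then (d || q || !u) forces u = False.
  then (a || !h || !r) forces r = False.
  then (a || !e || u) forces e = False.
Set g = False.
All clauses satisfied.

q = False, u = False, g = False, d = False, e = False, p = True, h = True, r = False, a = False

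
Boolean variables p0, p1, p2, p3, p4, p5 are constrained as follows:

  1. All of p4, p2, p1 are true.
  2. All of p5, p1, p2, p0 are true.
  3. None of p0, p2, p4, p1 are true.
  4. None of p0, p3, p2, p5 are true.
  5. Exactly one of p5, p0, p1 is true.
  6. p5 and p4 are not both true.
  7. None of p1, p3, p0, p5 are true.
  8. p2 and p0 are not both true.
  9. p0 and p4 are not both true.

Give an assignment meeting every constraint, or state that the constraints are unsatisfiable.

No satisfying assignment exists.

Case p0 = True:
  Constraint (3) is violated (p0=T) — contradiction.
Case p0 = False:
  Constraint (2) is violated (p0=F) — contradiction.
Both cases fail — unsatisfiable.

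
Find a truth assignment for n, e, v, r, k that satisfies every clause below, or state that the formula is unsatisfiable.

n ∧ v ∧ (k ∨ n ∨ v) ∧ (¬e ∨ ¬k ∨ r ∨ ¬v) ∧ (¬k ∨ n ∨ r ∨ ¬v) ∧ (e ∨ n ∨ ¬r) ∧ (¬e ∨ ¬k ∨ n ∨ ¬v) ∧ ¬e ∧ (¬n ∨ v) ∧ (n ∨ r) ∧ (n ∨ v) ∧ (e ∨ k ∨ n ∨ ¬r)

n=T; e=F; v=T; r=T; k=F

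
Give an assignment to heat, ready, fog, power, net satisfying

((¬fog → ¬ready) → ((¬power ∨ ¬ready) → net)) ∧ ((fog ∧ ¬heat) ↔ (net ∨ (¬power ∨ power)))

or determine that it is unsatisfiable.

heat: False; ready: False; fog: True; power: True; net: True

  (¬fog → ¬ready) → ((¬power ∨ ¬ready) → net) = True
    ¬fog → ¬ready = True
      ¬fog = False
      ¬ready = True
    (¬power ∨ ¬ready) → net = True
      ¬power ∨ ¬ready = True
        ¬power = False
        ¬ready = True
  (fog ∧ ¬heat) ↔ (net ∨ (¬power ∨ power)) = True
    fog ∧ ¬heat = True
      ¬heat = True
    net ∨ (¬power ∨ power) = True
      ¬power ∨ power = True
        ¬power = False
Both conjuncts True, so the formula holds.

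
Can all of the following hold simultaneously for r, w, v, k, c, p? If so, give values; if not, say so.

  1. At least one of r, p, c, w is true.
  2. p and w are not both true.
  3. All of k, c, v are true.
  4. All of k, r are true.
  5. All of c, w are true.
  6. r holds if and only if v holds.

r = True, w = True, v = True, k = True, c = True, p = False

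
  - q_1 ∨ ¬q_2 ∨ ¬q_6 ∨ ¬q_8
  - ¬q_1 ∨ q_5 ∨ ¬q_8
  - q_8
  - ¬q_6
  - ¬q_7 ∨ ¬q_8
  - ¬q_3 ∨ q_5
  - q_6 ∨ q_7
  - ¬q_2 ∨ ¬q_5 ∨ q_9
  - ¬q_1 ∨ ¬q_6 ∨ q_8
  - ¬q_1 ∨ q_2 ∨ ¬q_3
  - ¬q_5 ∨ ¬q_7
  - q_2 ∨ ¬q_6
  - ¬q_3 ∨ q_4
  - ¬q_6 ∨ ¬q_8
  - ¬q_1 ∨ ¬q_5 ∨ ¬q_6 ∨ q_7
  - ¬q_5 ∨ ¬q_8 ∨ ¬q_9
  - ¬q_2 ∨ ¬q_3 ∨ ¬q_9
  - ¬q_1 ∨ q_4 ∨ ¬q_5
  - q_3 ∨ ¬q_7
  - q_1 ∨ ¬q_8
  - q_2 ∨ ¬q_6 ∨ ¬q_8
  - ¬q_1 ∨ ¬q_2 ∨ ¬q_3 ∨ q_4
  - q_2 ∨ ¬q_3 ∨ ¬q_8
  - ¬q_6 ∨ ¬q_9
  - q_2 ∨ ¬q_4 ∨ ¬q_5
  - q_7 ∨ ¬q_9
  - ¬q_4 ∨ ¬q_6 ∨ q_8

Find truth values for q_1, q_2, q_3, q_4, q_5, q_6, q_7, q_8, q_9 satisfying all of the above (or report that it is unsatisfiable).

The formula is unsatisfiable.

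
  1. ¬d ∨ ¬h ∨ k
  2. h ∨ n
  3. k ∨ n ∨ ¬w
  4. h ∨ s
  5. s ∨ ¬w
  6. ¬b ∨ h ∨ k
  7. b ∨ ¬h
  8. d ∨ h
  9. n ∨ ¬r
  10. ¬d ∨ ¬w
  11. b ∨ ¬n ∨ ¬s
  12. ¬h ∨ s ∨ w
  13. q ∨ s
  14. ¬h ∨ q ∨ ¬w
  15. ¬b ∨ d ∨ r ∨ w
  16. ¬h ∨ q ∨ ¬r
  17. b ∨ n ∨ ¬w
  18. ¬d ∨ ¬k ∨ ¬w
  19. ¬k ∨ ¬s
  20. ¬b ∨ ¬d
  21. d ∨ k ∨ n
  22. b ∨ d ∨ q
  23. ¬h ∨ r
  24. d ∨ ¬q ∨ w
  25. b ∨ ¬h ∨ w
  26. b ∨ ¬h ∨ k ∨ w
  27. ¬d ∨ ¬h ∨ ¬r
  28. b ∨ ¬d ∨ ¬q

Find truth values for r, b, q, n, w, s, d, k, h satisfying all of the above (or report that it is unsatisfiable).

Set r = True.
  then (n ∨ ¬r) forces n = True.
Try b = False:
  (b ∨ ¬h) forces h = False.
  (h ∨ s) forces s = True.
  clause (b ∨ ¬n ∨ ¬s) is falsified — backtrack.
So b = True.
  then (¬b ∨ ¬d) forces d = False.
  then (d ∨ h) forces h = True.
  then (¬h ∨ q ∨ ¬r) forces q = True.
  then (d ∨ ¬q ∨ w) forces w = True.
  then (s ∨ ¬w) forces s = True.
  then (¬k ∨ ¬s) forces k = False.
All clauses satisfied.

r=T; b=T; q=T; n=T; w=T; s=T; d=F; k=F; h=T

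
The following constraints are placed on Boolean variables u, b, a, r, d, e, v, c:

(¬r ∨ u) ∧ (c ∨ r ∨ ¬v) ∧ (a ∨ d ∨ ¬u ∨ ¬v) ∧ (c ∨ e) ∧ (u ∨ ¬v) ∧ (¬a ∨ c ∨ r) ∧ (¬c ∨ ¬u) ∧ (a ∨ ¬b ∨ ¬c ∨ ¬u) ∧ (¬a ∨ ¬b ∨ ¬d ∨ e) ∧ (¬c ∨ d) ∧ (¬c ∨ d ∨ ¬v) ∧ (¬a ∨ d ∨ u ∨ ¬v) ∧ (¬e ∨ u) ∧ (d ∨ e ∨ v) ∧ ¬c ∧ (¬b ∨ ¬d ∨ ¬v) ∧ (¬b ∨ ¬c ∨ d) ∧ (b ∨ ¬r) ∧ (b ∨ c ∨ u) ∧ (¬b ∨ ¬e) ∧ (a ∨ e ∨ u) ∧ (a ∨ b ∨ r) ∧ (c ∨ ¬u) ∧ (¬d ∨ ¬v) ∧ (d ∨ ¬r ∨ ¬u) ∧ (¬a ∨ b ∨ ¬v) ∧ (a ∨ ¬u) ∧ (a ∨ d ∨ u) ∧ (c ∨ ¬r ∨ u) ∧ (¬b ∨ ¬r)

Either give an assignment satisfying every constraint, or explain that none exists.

Case c = True:
  Clause (¬c) is falsified — contradiction.
Case c = False:
  (c ∨ e) forces e = True.
  (¬e ∨ u) forces u = True.
  Clause (c ∨ ¬u) is falsified — contradiction.
Both cases fail, so the formula is unsatisfiable.

No satisfying assignment exists.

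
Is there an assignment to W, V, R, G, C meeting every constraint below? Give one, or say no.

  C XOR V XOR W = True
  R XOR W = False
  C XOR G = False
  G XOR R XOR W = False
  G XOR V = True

W=F, V=T, R=F, G=F, C=F

C XOR V XOR W = F XOR T XOR F = True ✓
R XOR W = F XOR F = False ✓
C XOR G = F XOR F = False ✓
G XOR R XOR W = F XOR F XOR F = False ✓
G XOR V = F XOR T = True ✓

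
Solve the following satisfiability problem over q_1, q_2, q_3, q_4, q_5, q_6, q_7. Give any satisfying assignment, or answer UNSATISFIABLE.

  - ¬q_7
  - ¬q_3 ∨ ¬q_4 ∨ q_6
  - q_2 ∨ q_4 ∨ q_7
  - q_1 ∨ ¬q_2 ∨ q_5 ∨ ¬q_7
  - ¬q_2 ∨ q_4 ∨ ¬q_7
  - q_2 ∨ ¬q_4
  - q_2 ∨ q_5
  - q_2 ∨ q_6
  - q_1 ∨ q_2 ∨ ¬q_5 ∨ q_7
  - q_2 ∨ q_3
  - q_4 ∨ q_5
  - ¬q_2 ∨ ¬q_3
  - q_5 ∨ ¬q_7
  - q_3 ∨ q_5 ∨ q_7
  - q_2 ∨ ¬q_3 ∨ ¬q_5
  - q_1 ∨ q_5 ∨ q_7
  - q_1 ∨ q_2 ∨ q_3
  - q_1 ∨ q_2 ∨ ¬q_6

Unit clause (¬q_7) forces q_7 = False.
Set q_1 = True.
Try q_2 = False:
  (q_2 ∨ q_4 ∨ q_7) forces q_4 = True.
  clause (q_2 ∨ ¬q_4) is falsified — backtrack.
So q_2 = True.
  then (¬q_2 ∨ ¬q_3) forces q_3 = False.
  then (q_3 ∨ q_5 ∨ q_7) forces q_5 = True.
Set q_4 = True.
Set q_6 = False.
All clauses satisfied.

q_1: True, q_2: True, q_3: False, q_4: True, q_5: True, q_6: False, q_7: False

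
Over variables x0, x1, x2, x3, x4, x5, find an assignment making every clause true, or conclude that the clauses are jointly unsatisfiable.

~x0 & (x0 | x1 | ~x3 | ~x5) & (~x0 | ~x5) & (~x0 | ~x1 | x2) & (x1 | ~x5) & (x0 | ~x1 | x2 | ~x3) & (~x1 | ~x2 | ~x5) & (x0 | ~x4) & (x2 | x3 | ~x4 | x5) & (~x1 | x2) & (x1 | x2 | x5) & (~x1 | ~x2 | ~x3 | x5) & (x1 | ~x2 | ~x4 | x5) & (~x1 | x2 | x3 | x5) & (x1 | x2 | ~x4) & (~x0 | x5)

x0: False, x1: False, x2: True, x3: True, x4: False, x5: False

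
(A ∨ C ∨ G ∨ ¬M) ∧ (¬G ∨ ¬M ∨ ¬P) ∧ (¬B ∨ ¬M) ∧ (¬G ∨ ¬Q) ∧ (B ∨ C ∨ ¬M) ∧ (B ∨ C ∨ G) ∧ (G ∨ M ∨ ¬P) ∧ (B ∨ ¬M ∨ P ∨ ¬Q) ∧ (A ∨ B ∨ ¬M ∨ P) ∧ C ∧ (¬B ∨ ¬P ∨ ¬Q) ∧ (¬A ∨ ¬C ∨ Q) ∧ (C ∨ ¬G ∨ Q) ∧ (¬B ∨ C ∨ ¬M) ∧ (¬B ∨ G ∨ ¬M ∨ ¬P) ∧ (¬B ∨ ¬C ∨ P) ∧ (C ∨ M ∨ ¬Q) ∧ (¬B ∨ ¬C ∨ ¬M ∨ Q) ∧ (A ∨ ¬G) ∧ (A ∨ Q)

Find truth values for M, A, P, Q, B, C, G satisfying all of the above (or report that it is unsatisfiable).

Unit clause (C) forces C = True.
Set M = True.
  then (¬B ∨ ¬M) forces B = False.
Set A = False.
  then (A ∨ B ∨ ¬M ∨ P) forces P = True.
  then (A ∨ ¬G) forces G = False.
  then (A ∨ Q) forces Q = True.
All clauses satisfied.

M=T; A=F; P=T; Q=T; B=F; C=T; G=F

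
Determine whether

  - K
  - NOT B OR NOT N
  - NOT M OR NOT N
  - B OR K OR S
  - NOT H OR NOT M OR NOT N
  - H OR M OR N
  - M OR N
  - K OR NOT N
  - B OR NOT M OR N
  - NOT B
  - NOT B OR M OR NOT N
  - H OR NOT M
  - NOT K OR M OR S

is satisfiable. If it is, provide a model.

B = False, S = True, M = False, N = True, K = True, H = False

Unit clause (K) forces K = True.
Unit clause (NOT B) forces B = False.
Try S = False:
  (NOT K OR M OR S) forces M = True.
  (NOT M OR NOT N) forces N = False.
  clause (B OR NOT M OR N) is falsified — backtrack.
So S = True.
Set M = False.
  then (M OR N) forces N = True.
Set H = False.
All clauses satisfied.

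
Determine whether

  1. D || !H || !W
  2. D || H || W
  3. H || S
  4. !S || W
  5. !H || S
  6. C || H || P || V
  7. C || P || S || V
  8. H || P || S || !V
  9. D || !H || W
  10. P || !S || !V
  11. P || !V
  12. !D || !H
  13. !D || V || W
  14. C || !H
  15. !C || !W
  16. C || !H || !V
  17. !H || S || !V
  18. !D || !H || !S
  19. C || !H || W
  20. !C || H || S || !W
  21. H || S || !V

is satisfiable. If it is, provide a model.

Try W = False:
  (!S || W) forces S = False.
  (H || S) forces H = True.
  clause (!H || S) is falsified — backtrack.
So W = True.
  then (!C || !W) forces C = False.
  then (C || !H) forces H = False.
  then (H || S) forces S = True.
Set D = True.
Set P = True.
Set V = False.
All clauses satisfied.

W = True, D = True, P = True, C = False, H = False, V = False, S = True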